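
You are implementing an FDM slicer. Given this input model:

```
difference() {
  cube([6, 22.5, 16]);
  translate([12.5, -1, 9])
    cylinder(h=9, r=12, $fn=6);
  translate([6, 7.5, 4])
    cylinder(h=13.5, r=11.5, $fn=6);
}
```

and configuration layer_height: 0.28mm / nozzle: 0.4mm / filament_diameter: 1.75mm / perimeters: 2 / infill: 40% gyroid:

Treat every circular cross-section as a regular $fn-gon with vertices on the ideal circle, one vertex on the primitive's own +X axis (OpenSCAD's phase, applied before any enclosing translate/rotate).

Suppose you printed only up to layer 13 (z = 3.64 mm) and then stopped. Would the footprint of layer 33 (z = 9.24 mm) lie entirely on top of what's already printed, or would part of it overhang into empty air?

entirely on top

Compare the two slices. At z = 3.64: the 6×22.5 cube contributes its full rectangle (area 135.00 mm²); the cylinder at (12.5, -1) is absent (z outside [9, 18]); the cylinder at (6, 7.5) does not reach this height (z outside [4, 17.5]); Subtracting the remaining from the first: none of the subtracted shapes is present at this height, so the 6×22.5 cube is unchanged — area = 135.00 mm². At z = 9.24: the cube (footprint 6×22.5) is included at this height (area 135.00 mm²); the r=12 cylinder at (12.5, -1) gives a regular 6-gon of circumradius 12 (constant along its height) (area = (6/2)·12.000²·sin(360°/6) = 374.12 mm²); the r=11.5 cylinder at (6, 7.5) contributes a regular 6-gon of circumradius 11.5 (area = (6/2)·11.500²·sin(360°/6) = 343.60 mm²); Taking the first minus the rest: starting from the 6×22.5 cube (135.00 mm²), the r=12 cylinder at (12.5, -1) partially overlaps it — only the 20.99 mm² overlap (of its 374.12 mm²) is removed, clipping the outline; the r=11.5 cylinder at (6, 7.5) partially overlaps it — only the 83.72 mm² overlap (of its 343.60 mm²) is removed, clipping the outline — area = 30.30 mm². Checking containment: the cross-section at z = 9.24 is a subset of the cross-section at z = 3.64.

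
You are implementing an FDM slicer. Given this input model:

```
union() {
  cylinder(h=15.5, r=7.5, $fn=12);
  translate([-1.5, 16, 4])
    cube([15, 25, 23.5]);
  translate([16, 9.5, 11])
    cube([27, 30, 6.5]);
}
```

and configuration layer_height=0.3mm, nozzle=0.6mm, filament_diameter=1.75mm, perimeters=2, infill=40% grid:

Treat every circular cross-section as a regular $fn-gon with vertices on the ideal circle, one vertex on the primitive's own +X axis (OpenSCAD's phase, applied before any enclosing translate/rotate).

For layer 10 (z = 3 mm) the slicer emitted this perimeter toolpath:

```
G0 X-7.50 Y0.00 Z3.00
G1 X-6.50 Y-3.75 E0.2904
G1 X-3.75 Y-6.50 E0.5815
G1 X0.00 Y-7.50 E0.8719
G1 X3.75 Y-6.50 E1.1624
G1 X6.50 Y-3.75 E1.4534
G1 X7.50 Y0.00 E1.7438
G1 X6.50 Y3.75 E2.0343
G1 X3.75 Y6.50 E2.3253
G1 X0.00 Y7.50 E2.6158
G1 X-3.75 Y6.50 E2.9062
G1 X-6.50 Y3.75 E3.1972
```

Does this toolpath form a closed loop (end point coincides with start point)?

Start point (G0): (-7.50, 0.00). End point (last G1): the path does not return to the start — open.

no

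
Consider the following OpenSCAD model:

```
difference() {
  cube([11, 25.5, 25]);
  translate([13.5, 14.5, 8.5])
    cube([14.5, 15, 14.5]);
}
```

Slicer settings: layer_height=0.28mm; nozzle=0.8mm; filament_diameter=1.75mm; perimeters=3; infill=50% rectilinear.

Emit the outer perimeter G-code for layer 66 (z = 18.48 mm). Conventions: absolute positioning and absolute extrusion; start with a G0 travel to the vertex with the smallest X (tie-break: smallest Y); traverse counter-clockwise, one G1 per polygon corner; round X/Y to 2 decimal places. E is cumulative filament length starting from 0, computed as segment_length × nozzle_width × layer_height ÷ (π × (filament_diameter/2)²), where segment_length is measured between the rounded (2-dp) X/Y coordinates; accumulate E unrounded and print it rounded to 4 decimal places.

G0 X0.00 Y0.00 Z18.48
G1 X11.00 Y0.00 E1.0244
G1 X11.00 Y25.50 E3.3992
G1 X0.00 Y25.50 E4.4236
G1 X0.00 Y0.00 E6.7984

At z = 18.48 mm: the 11×25.5 cube contributes its full rectangle; the cube at (13.5, 14.5) is present — its section is the full 14.5×15 rectangle; Subtracting the remaining from the first: starting from the 11×25.5 cube, the 14.5×15 cube at (13.5, 14.5) misses the remaining region (no effect) — 1 connected region. The outline is a single polygon with 4 vertices. Extrusion per mm of travel: 0.8 × 0.28 / (π × 0.875²) = 0.093128. Accumulating E over each segment gives final E = 6.7984.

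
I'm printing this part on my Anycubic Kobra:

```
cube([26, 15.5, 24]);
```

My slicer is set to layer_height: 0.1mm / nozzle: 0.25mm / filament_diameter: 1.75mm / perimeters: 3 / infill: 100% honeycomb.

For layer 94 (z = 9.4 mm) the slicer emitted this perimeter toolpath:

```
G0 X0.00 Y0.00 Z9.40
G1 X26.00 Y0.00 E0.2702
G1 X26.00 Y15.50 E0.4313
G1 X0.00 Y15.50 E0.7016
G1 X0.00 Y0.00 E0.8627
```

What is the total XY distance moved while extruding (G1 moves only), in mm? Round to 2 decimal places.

Sum the Euclidean lengths of each G1 segment: total = 83.00 mm.

83.00 mm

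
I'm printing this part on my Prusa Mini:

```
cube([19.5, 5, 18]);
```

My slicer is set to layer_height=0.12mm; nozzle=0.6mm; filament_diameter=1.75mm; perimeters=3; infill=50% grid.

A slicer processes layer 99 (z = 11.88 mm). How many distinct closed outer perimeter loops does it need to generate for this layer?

1

At z = 11.88 mm: the 19.5×5 cube contributes its full rectangle. The result has 1 disconnected region.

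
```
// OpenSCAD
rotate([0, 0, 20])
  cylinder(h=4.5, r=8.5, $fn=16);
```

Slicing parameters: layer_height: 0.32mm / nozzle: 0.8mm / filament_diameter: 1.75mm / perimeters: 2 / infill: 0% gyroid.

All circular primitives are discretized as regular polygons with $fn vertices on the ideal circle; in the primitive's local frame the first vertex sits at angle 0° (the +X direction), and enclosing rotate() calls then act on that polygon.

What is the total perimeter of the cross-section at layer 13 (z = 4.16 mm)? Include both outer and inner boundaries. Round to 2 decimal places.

At z = 4.16 mm: the r=8.5 cylinder gives a regular 16-gon of circumradius 8.5 (constant along its height) (perimeter = 2·16·8.500·sin(180°/16) = 53.06 mm); (rotated 20° about Z; rotation is an isometry so areas/perimeters/island counts are preserved). Overall, the cross-section is a single solid region. Total boundary length (outer) = 53.06 mm.

53.06 mm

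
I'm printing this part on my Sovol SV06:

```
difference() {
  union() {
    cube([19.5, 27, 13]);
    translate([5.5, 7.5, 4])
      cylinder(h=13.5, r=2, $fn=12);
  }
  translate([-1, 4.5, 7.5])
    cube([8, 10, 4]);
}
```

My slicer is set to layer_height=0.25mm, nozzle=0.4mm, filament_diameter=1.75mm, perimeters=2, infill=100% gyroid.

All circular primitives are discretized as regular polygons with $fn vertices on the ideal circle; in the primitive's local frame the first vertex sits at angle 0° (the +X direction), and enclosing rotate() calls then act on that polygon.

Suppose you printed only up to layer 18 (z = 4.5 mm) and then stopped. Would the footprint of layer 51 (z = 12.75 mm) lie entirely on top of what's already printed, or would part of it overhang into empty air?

entirely on top

Compare the two slices. At z = 4.5: the cube is present — its section is the full 19.5×27 rectangle (area 526.50 mm²); the cylinder at (5.5, 7.5): section is a regular 12-gon, circumradius r=2 (area = (12/2)·2.000²·sin(360°/12) = 12.00 mm²); Taking the union: the r=2 cylinder at (5.5, 7.5) lies entirely inside the 19.5×27 cube, so the union is just the 19.5×27 cube — area = 526.50 mm²; the cube at (-1, 4.5) does not reach this height (z outside [7.5, 11.5]); After the difference (first − rest): none of the subtracted shapes is present at this height, so the result so far is unchanged — area = 526.50 mm². At z = 12.75: the 19.5×27 cube contributes its full rectangle (area 526.50 mm²); the r=2 cylinder at (5.5, 7.5) contributes a regular 12-gon of circumradius 2 (area = (12/2)·2.000²·sin(360°/12) = 12.00 mm²); Taking the union: the r=2 cylinder at (5.5, 7.5) lies entirely inside the 19.5×27 cube, so the union is just the 19.5×27 cube — area = 526.50 mm²; the cube at (-1, 4.5) is absent (z outside [7.5, 11.5]); Taking the first minus the rest: none of the subtracted shapes is present at this height, so that combined region is unchanged — area = 526.50 mm². Checking containment: the cross-section at z = 12.75 is a subset of the cross-section at z = 4.5.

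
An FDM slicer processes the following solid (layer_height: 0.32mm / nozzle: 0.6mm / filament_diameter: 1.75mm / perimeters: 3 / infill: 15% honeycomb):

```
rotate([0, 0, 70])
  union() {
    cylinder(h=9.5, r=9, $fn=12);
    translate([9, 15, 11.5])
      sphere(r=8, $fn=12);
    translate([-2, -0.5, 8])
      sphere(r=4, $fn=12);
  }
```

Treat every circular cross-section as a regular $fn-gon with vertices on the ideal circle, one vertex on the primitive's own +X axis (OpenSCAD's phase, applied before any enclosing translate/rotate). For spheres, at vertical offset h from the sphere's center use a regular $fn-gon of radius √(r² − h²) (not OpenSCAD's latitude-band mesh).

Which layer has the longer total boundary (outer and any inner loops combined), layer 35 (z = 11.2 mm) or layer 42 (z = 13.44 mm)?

Layer 35 (z = 11.2): the cylinder is not intersected at this z (z outside [0, 9.5]); the r=8 sphere at (9, 15) contributes a regular 12-gon of circumradius √(8²−0.3²) = 7.994 (perimeter = 2·12·7.994·sin(180°/12) = 49.66 mm); the r=4 sphere at (-2, -0.5) slices to a regular 12-gon of circumradius 2.400 (√(r²−h²) with h=3.2 from center) (perimeter = 2·12·2.400·sin(180°/12) = 14.91 mm); Merging all regions: the 2 present regions are separate (no shared area or edge), so areas and boundary lengths simply add and each stays a separate island — boundary = 64.57 mm; (rotated 70° about Z; rotation is an isometry so areas/perimeters/island counts are preserved). So its perimeter = 64.57 mm. Layer 42 (z = 13.44): the cylinder is absent (z outside [0, 9.5]); the sphere at (9, 15): section is a regular 12-gon, circumradius = √(r²−h²) = √(8²−1.94²) = 7.761 (perimeter = 2·12·7.761·sin(180°/12) = 48.21 mm); the sphere at (-2, -0.5) is absent (|z−center|=5.440 > r=4); Merging all regions: only the r=8 sphere at (9, 15) is present, so the union is just that shape — boundary = 48.21 mm; (whole slice rotated 70° about Z — lengths, areas and connectivity unchanged). So its perimeter = 48.21 mm. Layer 35 is larger (64.57 vs 48.21 mm).

layer 35 (z = 11.2 mm)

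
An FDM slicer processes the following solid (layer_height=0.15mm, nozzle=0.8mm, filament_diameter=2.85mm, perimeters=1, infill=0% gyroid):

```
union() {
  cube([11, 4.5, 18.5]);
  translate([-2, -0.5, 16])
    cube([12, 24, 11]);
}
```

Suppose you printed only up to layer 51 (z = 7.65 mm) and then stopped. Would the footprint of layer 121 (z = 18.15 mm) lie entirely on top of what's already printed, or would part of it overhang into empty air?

part overhangs

Compare the two slices. At z = 7.65: the cube is present — its section is the full 11×4.5 rectangle (area 49.50 mm²); the cube at (-2, -0.5) is absent (z outside [16, 27]); Combining (union): only the 11×4.5 cube is present, so the union is just that shape — area = 49.50 mm². At z = 18.15: the cube is present — its section is the full 11×4.5 rectangle (area 49.50 mm²); the cube at (-2, -0.5) (footprint 12×24) is included at this height (area 288.00 mm²); Combining (union): the regions partially overlap — summed areas 337.50 mm² minus the doubly-counted overlap 45.00 mm² gives 292.50 mm² — area = 292.50 mm². Checking containment: at z = 18.15 the cross-section extends beyond the z = 7.65 cross-section by about 243.00 mm².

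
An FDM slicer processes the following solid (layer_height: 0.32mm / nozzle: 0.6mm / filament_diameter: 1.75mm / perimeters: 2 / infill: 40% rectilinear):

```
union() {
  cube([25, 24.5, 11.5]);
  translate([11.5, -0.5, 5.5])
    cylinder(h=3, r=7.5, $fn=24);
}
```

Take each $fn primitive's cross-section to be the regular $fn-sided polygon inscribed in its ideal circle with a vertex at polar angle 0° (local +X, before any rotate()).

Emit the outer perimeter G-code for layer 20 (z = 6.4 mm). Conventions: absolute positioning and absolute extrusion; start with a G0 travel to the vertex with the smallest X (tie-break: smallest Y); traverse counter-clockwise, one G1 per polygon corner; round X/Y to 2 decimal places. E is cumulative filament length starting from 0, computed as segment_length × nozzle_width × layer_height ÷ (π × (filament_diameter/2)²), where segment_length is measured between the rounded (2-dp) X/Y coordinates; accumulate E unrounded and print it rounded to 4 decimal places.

G0 X0.00 Y0.00 Z6.40
G1 X4.07 Y0.00 E0.3249
G1 X4.00 Y-0.50 E0.3652
G1 X4.26 Y-2.44 E0.5214
G1 X5.00 Y-4.25 E0.6775
G1 X6.20 Y-5.80 E0.8340
G1 X7.75 Y-7.00 E0.9905
G1 X9.56 Y-7.74 E1.1466
G1 X11.50 Y-8.00 E1.3028
G1 X13.44 Y-7.74 E1.4590
G1 X15.25 Y-7.00 E1.6151
G1 X16.80 Y-5.80 E1.7716
G1 X18.00 Y-4.25 E1.9281
G1 X18.74 Y-2.44 E2.0842
G1 X19.00 Y-0.50 E2.2404
G1 X18.93 Y0.00 E2.2807
G1 X25.00 Y0.00 E2.7653
G1 X25.00 Y24.50 E4.7210
G1 X0.00 Y24.50 E6.7166
G1 X0.00 Y0.00 E8.6723

At z = 6.4 mm: the cube (footprint 25×24.5) is included at this height; the r=7.5 cylinder at (11.5, -0.5) contributes a regular 24-gon of circumradius 7.5; Combining (union): the regions partially overlap (shared area 79.88 mm²), so overlapping operands fuse into one piece — 1 connected region. The outline is a single polygon with 19 vertices. Extrusion per mm of travel: 0.6 × 0.32 / (π × 0.875²) = 0.079824. Accumulating E over each segment gives final E = 8.6723.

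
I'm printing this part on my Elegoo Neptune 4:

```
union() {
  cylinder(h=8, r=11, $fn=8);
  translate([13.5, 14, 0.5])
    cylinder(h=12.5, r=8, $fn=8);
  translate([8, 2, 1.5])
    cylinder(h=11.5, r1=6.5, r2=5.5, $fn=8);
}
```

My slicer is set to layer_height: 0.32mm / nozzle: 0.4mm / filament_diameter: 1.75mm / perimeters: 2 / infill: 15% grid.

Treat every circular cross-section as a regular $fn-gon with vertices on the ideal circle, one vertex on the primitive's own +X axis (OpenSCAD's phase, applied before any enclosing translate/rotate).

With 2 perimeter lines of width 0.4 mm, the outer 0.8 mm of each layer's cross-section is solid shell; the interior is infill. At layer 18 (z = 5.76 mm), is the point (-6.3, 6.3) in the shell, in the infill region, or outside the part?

infill

At z = 5.76 mm: the r=11 cylinder gives a regular 8-gon of circumradius 11 (constant along its height); the cylinder at (13.5, 14): section is a regular 8-gon, circumradius r=8; the cone at (8, 2) contributes a regular 8-gon of circumradius 6.130 (interpolated between r1=6.5 and r2=5.5 at t=0.370); Taking the union: the regions partially overlap (shared area 72.27 mm²), so overlapping operands fuse into one piece — 2 connected regions. Overall, the cross-section has 2 separate islands. The nearest boundary edge runs (-11.00, 0.00)→(-7.78, 7.78); distance from the point to it = 1.93 mm. (Shell/infill is judged within the island containing the point — the largest one.) The point is inside the cross-section and 1.93 mm from the nearest boundary — more than the 0.8 mm shell width (2 × 0.4), so it's in the infill interior.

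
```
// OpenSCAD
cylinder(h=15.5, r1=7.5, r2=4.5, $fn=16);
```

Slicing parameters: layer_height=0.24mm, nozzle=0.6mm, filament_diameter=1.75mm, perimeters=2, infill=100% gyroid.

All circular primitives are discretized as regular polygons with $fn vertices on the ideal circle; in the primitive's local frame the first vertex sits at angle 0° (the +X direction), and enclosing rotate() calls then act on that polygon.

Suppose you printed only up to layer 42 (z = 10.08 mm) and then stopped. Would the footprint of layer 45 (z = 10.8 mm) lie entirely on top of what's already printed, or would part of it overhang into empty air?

entirely on top

Compare the two slices. At z = 10.08: the cone (r1=7.5→r2=4.5) has section circumradius 5.549 here — a regular 16-gon (area = (16/2)·5.549²·sin(360°/16) = 94.27 mm²). At z = 10.8: the cone: at t=0.697 of its height the radius interpolates to r₁+(r₂−r₁)t = 5.410, giving a regular 16-gon of that circumradius (area = (16/2)·5.410²·sin(360°/16) = 89.59 mm²). Checking containment: the cross-section at z = 10.8 is a subset of the cross-section at z = 10.08.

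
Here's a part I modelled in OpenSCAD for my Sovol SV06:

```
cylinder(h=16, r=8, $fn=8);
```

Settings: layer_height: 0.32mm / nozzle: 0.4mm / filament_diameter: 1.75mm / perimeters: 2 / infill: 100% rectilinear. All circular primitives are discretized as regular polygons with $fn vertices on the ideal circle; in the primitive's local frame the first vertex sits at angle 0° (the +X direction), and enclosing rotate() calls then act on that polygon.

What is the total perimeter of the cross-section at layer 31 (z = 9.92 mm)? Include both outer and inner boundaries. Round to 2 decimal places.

At z = 9.92 mm: the cylinder: section is a regular 8-gon, circumradius r=8 (perimeter = 2·8·8.000·sin(180°/8) = 48.98 mm). Overall, the cross-section is a single solid region. Total boundary length (outer) = 48.98 mm.

48.98 mm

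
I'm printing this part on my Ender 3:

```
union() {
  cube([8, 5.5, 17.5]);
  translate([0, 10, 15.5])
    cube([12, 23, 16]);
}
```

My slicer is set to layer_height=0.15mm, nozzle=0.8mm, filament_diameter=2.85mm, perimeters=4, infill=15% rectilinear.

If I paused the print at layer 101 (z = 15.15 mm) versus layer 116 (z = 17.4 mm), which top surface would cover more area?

Layer 101 (z = 15.15): the 8×5.5 cube contributes its full rectangle (area 44.00 mm²); the cube at (0, 10) is not intersected at this z (z outside [15.5, 31.5]); Taking the union: only the 8×5.5 cube is present, so the union is just that shape — area = 44.00 mm². So its area = 44.00 mm². Layer 116 (z = 17.4): the 8×5.5 cube contributes its full rectangle (area 44.00 mm²); the cube at (0, 10) is present — its section is the full 12×23 rectangle (area 276.00 mm²); Taking the union: the 2 present regions are separate (no shared area or edge), so areas and boundary lengths simply add and each stays a separate island — area = 320.00 mm². So its area = 320.00 mm². Layer 116 is larger (320.00 vs 44.00 mm²).

layer 116 (z = 17.4 mm)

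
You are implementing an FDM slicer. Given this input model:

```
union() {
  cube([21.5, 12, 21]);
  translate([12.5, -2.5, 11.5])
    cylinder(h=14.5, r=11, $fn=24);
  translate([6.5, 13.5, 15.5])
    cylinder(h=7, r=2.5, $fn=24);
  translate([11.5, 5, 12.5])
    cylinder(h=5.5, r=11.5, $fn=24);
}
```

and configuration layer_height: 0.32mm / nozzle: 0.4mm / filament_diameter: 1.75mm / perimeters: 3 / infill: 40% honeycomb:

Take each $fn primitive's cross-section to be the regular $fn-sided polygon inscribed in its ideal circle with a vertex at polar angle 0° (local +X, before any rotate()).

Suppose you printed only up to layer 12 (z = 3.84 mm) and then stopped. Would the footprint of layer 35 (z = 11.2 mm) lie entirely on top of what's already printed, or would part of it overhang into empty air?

entirely on top

Compare the two slices. At z = 3.84: the cube (footprint 21.5×12) is included at this height (area 258.00 mm²); the cylinder at (12.5, -2.5) is absent (z outside [11.5, 26]); the cylinder at (6.5, 13.5) is not intersected at this z (z outside [15.5, 22.5]); the cylinder at (11.5, 5) does not reach this height (z outside [12.5, 18]); Combining (union): only the 21.5×12 cube is present, so the union is just that shape — area = 258.00 mm². At z = 11.2: the 21.5×12 cube contributes its full rectangle (area 258.00 mm²); the cylinder at (12.5, -2.5) does not reach this height (z outside [11.5, 26]); the cylinder at (6.5, 13.5) is absent (z outside [15.5, 22.5]); the cylinder at (11.5, 5) does not reach this height (z outside [12.5, 18]); Taking the union: only the 21.5×12 cube is present, so the union is just that shape — area = 258.00 mm². Checking containment: the cross-section at z = 11.2 is a subset of the cross-section at z = 3.84.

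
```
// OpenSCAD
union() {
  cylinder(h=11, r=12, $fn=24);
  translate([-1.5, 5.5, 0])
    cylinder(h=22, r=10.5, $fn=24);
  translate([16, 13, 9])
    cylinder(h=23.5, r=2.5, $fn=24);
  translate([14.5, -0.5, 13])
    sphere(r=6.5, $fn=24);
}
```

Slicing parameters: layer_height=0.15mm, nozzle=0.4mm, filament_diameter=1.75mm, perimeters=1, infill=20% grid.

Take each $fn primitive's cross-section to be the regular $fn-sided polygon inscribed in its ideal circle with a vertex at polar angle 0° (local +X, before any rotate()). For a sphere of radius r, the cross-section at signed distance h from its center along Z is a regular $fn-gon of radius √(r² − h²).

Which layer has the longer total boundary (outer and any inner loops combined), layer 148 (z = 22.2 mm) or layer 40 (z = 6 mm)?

layer 40 (z = 6 mm)

Layer 148 (z = 22.2): the cylinder is absent (z outside [0, 11]); the cylinder at (-1.5, 5.5) is absent (z outside [0, 22]); the r=2.5 cylinder at (16, 13) contributes a regular 24-gon of circumradius 2.5 (perimeter = 2·24·2.500·sin(180°/24) = 15.66 mm); the sphere at (14.5, -0.5) is absent (|z−center|=9.200 > r=6.5); Taking the union: only the r=2.5 cylinder at (16, 13) is present, so the union is just that shape — boundary = 15.66 mm. So its perimeter = 15.66 mm. Layer 40 (z = 6): the r=12 cylinder gives a regular 24-gon of circumradius 12 (constant along its height) (perimeter = 2·24·12.000·sin(180°/24) = 75.18 mm); the cylinder at (-1.5, 5.5): section is a regular 24-gon, circumradius r=10.5 (perimeter = 2·24·10.500·sin(180°/24) = 65.79 mm); the cylinder at (16, 13) is not intersected at this z (z outside [9, 32.5]); the sphere at (14.5, -0.5) is absent (|z−center|=7.000 > r=6.5); Combining (union): the regions partially overlap (shared area 264.19 mm²), so the edge portions inside another operand are dropped and the merged outline is re-measured after clipping — boundary = 82.38 mm. So its perimeter = 82.38 mm. Layer 40 is larger (82.38 vs 15.66 mm).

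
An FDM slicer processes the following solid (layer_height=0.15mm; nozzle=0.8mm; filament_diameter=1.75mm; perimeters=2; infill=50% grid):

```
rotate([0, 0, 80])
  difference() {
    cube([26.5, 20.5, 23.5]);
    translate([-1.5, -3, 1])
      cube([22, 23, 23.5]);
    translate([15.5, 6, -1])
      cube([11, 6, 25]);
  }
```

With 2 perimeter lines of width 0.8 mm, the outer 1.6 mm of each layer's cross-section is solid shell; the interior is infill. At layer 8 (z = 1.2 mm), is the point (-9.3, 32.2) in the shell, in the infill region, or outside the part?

At z = 1.2 mm: the cube is present — its section is the full 26.5×20.5 rectangle; the cube at (-1.5, -3) is present — its section is the full 22×23 rectangle; the cube at (15.5, 6) (footprint 11×6) is included at this height; After the difference (first − rest): starting from the 26.5×20.5 cube, the 22×23 cube at (-1.5, -3) partially overlaps it — only the 410.00 mm² overlap (of its 506.00 mm²) is removed, clipping the outline; the 11×6 cube at (15.5, 6) partially overlaps it — only the 36.00 mm² overlap (of its 66.00 mm²) is removed, clipping the outline — 2 connected regions; (whole slice rotated 80° about Z — lengths, areas and connectivity unchanged). Overall, the cross-section has 2 separate islands. Undo the 80° rotation: the query point maps to (30.096, 14.750) in the un-rotated model frame. The nearest boundary edge runs (26.50, 20.50)→(26.50, 12.00); distance from the point to it = 3.60 mm. The point is not inside any of the regions above, so it lies outside the cross-section (3.60 mm from the nearest boundary).

outside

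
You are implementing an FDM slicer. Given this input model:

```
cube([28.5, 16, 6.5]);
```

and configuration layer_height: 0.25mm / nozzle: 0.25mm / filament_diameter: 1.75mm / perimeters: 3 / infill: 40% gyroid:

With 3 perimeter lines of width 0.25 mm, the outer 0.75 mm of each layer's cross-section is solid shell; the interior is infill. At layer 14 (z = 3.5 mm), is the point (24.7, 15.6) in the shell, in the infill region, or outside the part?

At z = 3.5 mm: the cube is present — its section is the full 28.5×16 rectangle. Overall, the cross-section is a single solid region. The nearest boundary edge runs (28.50, 16.00)→(0.00, 16.00); distance from the point to it = 0.40 mm. The point is inside the cross-section, 0.40 mm from the nearest boundary — within the 0.75 mm shell band (3 × 0.25).

shell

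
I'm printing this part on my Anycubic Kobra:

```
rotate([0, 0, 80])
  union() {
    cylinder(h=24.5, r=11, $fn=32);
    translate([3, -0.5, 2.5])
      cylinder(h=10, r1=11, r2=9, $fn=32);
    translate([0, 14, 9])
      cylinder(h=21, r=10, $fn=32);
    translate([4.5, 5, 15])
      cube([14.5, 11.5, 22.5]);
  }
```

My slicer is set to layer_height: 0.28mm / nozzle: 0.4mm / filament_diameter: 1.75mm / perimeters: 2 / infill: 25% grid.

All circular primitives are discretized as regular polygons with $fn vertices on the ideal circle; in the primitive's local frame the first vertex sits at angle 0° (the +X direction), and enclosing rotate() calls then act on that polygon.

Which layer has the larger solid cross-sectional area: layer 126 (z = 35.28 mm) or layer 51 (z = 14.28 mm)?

layer 51 (z = 14.28 mm)

Layer 126 (z = 35.28): the cylinder is not intersected at this z (z outside [0, 24.5]); the cone at (3, -0.5) does not reach this height (z outside [2.5, 12.5]); the cylinder at (0, 14) is absent (z outside [9, 30]); the cube at (4.5, 5) is present — its section is the full 14.5×11.5 rectangle (area 166.75 mm²); Taking the union: only the 14.5×11.5 cube at (4.5, 5) is present, so the union is just that shape — area = 166.75 mm²; (rotated 80° about Z; rotation is an isometry so areas/perimeters/island counts are preserved). So its area = 166.75 mm². Layer 51 (z = 14.28): the r=11 cylinder contributes a regular 32-gon of circumradius 11 (area = (32/2)·11.000²·sin(360°/32) = 377.69 mm²); the cone at (3, -0.5) does not reach this height (z outside [2.5, 12.5]); the r=10 cylinder at (0, 14) contributes a regular 32-gon of circumradius 10 (area = (32/2)·10.000²·sin(360°/32) = 312.14 mm²); the cube at (4.5, 5) is not intersected at this z (z outside [15, 37.5]); Merging all regions: the regions partially overlap — summed areas 689.84 mm² minus the doubly-counted overlap 74.56 mm² gives 615.28 mm² — area = 615.28 mm²; (whole slice rotated 80° about Z — lengths, areas and connectivity unchanged). So its area = 615.28 mm². Layer 51 is larger (615.28 vs 166.75 mm²).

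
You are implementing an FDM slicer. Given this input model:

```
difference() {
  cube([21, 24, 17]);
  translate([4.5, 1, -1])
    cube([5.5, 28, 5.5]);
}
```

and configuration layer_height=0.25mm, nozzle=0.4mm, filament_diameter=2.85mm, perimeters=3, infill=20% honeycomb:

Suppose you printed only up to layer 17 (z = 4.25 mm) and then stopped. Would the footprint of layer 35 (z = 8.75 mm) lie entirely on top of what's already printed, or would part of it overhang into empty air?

Compare the two slices. At z = 4.25: the cube is present — its section is the full 21×24 rectangle (area 504.00 mm²); the cube at (4.5, 1) (footprint 5.5×28) is included at this height (area 154.00 mm²); After the difference (first − rest): starting from the 21×24 cube (504.00 mm²), the 5.5×28 cube at (4.5, 1) partially overlaps it — only the 126.50 mm² overlap (of its 154.00 mm²) is removed, clipping the outline — area = 377.50 mm². At z = 8.75: the cube is present — its section is the full 21×24 rectangle (area 504.00 mm²); the cube at (4.5, 1) does not reach this height (z outside [-1, 4.5]); Taking the first minus the rest: none of the subtracted shapes is present at this height, so the 21×24 cube is unchanged — area = 504.00 mm². Checking containment: at z = 8.75 the cross-section extends beyond the z = 4.25 cross-section by about 126.50 mm².

part overhangs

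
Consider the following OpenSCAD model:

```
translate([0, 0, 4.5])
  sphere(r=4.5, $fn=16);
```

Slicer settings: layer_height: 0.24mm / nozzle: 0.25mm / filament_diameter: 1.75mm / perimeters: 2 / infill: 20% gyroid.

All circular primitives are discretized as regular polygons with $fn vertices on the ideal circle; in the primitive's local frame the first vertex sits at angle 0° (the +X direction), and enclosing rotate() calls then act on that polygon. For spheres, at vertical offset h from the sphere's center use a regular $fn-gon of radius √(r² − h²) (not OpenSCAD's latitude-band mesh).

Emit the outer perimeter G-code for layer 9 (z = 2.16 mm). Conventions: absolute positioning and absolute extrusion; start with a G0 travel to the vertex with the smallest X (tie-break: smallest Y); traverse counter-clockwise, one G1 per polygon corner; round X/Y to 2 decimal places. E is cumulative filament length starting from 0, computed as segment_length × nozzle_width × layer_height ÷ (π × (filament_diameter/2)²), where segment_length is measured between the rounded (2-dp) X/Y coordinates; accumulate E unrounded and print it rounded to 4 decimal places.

At z = 2.16 mm: the r=4.5 sphere contributes a regular 16-gon of circumradius √(4.5²−2.34²) = 3.844. The outline is a single polygon with 16 vertices. Extrusion per mm of travel: 0.25 × 0.24 / (π × 0.875²) = 0.024945. Accumulating E over each segment gives final E = 0.5984.

G0 X-3.84 Y0.00 Z2.16
G1 X-3.55 Y-1.47 E0.0374
G1 X-2.72 Y-2.72 E0.0748
G1 X-1.47 Y-3.55 E0.1122
G1 X0.00 Y-3.84 E0.1496
G1 X1.47 Y-3.55 E0.1870
G1 X2.72 Y-2.72 E0.2244
G1 X3.55 Y-1.47 E0.2618
G1 X3.84 Y0.00 E0.2992
G1 X3.55 Y1.47 E0.3366
G1 X2.72 Y2.72 E0.3740
G1 X1.47 Y3.55 E0.4115
G1 X0.00 Y3.84 E0.4488
G1 X-1.47 Y3.55 E0.4862
G1 X-2.72 Y2.72 E0.5236
G1 X-3.55 Y1.47 E0.5611
G1 X-3.84 Y0.00 E0.5984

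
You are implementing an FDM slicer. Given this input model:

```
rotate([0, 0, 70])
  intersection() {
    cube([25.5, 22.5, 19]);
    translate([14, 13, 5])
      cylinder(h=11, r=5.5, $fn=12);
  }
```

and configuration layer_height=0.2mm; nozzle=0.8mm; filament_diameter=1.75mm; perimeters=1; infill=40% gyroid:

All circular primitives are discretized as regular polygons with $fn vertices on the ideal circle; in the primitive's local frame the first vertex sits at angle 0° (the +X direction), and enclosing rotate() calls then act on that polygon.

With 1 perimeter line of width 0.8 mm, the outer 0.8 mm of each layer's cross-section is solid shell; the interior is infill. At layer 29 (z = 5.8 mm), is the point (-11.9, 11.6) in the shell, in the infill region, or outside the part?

outside

At z = 5.8 mm: the cube (footprint 25.5×22.5) is included at this height; the r=5.5 cylinder at (14, 13) contributes a regular 12-gon of circumradius 5.5; After intersecting: the r=5.5 cylinder at (14, 13) lies inside the 25.5×22.5 cube, so the common part is the r=5.5 cylinder at (14, 13) itself — 1 connected region; (rotated 70° about Z; rotation is an isometry so areas/perimeters/island counts are preserved). Overall, the cross-section is a single solid region. Undo the 70° rotation: the query point maps to (6.830, 15.150) in the un-rotated model frame. The nearest boundary edge runs (8.50, 13.00)→(9.24, 15.75); distance from the point to it = 2.17 mm. The point is not inside any of the regions above, so it lies outside the cross-section (2.17 mm from the nearest boundary).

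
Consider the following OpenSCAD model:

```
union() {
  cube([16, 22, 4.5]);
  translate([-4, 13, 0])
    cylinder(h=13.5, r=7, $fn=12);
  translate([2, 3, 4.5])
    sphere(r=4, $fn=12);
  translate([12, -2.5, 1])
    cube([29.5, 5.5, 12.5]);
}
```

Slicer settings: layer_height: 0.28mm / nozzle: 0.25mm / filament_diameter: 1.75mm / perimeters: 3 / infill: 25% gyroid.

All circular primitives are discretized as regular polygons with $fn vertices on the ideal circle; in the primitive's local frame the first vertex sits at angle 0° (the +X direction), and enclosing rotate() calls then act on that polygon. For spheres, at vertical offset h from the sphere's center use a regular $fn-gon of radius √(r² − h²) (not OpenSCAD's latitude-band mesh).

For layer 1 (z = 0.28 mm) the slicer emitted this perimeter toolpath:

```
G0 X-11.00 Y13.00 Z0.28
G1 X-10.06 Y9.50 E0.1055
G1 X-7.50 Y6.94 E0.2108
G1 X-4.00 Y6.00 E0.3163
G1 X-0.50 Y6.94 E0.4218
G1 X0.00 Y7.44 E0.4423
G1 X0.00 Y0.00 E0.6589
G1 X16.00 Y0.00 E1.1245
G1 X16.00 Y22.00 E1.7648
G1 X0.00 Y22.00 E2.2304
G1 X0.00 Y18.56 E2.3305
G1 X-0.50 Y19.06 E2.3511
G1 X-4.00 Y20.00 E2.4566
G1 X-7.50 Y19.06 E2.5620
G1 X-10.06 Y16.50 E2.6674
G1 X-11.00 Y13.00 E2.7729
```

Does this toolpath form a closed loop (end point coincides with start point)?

yes

Start point (G0): (-11.00, 13.00). End point (last G1): the path returns to the start — closed.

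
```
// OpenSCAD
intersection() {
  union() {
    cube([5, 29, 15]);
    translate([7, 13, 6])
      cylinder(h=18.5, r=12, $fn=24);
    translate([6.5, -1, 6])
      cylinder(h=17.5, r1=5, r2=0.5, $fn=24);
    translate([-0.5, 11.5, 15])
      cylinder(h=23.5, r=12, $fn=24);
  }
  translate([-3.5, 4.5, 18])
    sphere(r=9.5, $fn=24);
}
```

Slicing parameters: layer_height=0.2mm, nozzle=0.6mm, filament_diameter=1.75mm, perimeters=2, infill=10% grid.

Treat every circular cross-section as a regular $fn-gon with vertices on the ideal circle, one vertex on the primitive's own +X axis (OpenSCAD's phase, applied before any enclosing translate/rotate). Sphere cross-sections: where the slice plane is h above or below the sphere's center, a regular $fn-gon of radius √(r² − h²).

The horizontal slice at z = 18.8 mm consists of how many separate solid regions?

1

At z = 18.8 mm: the cube is absent (z outside [0, 15]); the cylinder at (7, 13): section is a regular 24-gon, circumradius r=12; the cone at (6.5, -1) (r1=5→r2=0.5) has section circumradius 1.709 here — a regular 24-gon; the r=12 cylinder at (-0.5, 11.5) gives a regular 24-gon of circumradius 12 (constant along its height); Taking the union: the regions partially overlap (shared area 267.88 mm²), so overlapping operands fuse into one piece — 2 connected regions; the r=9.5 sphere at (-3.5, 4.5) slices to a regular 24-gon of circumradius 9.466 (√(r²−h²) with h=0.8 from center); Taking the intersection: the r=9.5 sphere at (-3.5, 4.5) partially overlaps the result so far; clipping to the common part keeps 194.21 mm² — 1 connected region. The result has 1 disconnected region.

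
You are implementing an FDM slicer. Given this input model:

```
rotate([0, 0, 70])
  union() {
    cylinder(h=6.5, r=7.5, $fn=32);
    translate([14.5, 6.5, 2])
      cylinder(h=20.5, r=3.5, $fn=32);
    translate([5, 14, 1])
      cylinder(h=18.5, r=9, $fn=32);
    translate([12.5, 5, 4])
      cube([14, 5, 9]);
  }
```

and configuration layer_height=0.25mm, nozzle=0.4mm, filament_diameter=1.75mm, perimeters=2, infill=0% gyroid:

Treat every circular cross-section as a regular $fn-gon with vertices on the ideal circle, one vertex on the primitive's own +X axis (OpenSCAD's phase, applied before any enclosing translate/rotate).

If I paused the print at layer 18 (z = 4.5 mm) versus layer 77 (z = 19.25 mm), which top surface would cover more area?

layer 18 (z = 4.5 mm)

Layer 18 (z = 4.5): the cylinder: section is a regular 32-gon, circumradius r=7.5 (area = (32/2)·7.500²·sin(360°/32) = 175.58 mm²); the r=3.5 cylinder at (14.5, 6.5) gives a regular 32-gon of circumradius 3.5 (constant along its height) (area = (32/2)·3.500²·sin(360°/32) = 38.24 mm²); the r=9 cylinder at (5, 14) contributes a regular 32-gon of circumradius 9 (area = (32/2)·9.000²·sin(360°/32) = 252.84 mm²); the cube at (12.5, 5) is present — its section is the full 14×5 rectangle (area 70.00 mm²); Combining (union): the regions partially overlap — summed areas 536.66 mm² minus the doubly-counted overlap 32.50 mm² gives 504.16 mm² — area = 504.16 mm²; (rotated 70° about Z; rotation is an isometry so areas/perimeters/island counts are preserved). So its area = 504.16 mm². Layer 77 (z = 19.25): the cylinder is absent (z outside [0, 6.5]); the r=3.5 cylinder at (14.5, 6.5) contributes a regular 32-gon of circumradius 3.5 (area = (32/2)·3.500²·sin(360°/32) = 38.24 mm²); the r=9 cylinder at (5, 14) contributes a regular 32-gon of circumradius 9 (area = (32/2)·9.000²·sin(360°/32) = 252.84 mm²); the cube at (12.5, 5) is absent (z outside [4, 13]); Combining (union): the regions partially overlap — summed areas 291.07 mm² minus the doubly-counted overlap 0.64 mm² gives 290.44 mm² — area = 290.44 mm²; (rotated 70° about Z; rotation is an isometry so areas/perimeters/island counts are preserved). So its area = 290.44 mm². Layer 18 is larger (504.16 vs 290.44 mm²).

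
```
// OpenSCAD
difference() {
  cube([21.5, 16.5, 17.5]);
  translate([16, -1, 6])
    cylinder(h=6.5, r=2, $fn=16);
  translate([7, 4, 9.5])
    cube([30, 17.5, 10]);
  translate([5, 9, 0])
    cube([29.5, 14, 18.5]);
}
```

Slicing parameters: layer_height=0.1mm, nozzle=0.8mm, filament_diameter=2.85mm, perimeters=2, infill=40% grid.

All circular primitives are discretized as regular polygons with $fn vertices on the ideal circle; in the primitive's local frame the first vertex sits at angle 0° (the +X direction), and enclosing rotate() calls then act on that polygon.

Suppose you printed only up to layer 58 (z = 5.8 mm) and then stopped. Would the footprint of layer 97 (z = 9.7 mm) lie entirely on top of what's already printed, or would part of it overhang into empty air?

Compare the two slices. At z = 5.8: the cube is present — its section is the full 21.5×16.5 rectangle (area 354.75 mm²); the cylinder at (16, -1) is not intersected at this z (z outside [6, 12.5]); the cube at (7, 4) is not intersected at this z (z outside [9.5, 19.5]); the 29.5×14 cube at (5, 9) contributes its full rectangle (area 413.00 mm²); After the difference (first − rest): starting from the 21.5×16.5 cube (354.75 mm²), the 29.5×14 cube at (5, 9) partially overlaps it — only the 123.75 mm² overlap (of its 413.00 mm²) is removed, clipping the outline — area = 231.00 mm². At z = 9.7: the cube (footprint 21.5×16.5) is included at this height (area 354.75 mm²); the r=2 cylinder at (16, -1) contributes a regular 16-gon of circumradius 2 (area = (16/2)·2.000²·sin(360°/16) = 12.25 mm²); the 30×17.5 cube at (7, 4) contributes its full rectangle (area 525.00 mm²); the cube at (5, 9) (footprint 29.5×14) is included at this height (area 413.00 mm²); After the difference (first − rest): starting from the 21.5×16.5 cube (354.75 mm²), the r=2 cylinder at (16, -1) partially overlaps it — only the 2.35 mm² overlap (of its 12.25 mm²) is removed, clipping the outline; the 30×17.5 cube at (7, 4) partially overlaps it — only the 181.25 mm² overlap (of its 525.00 mm²) is removed, clipping the outline; the 29.5×14 cube at (5, 9) partially overlaps it — only the 15.00 mm² overlap (of its 413.00 mm²) is removed, clipping the outline — area = 156.15 mm². Checking containment: the cross-section at z = 9.7 is a subset of the cross-section at z = 5.8.

entirely on top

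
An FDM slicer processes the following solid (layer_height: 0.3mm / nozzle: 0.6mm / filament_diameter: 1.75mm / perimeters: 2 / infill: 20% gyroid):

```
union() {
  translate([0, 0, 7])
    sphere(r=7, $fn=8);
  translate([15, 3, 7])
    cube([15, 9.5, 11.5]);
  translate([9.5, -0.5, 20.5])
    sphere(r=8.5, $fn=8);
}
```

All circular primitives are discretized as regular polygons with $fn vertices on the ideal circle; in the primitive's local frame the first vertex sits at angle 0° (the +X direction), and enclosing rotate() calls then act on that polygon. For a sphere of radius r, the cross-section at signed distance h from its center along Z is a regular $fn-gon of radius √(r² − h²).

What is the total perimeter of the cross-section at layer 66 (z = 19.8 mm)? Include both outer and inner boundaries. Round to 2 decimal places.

51.87 mm

At z = 19.8 mm: the sphere is absent (|z−center|=12.800 > r=7); the cube at (15, 3) does not reach this height (z outside [7, 18.5]); the sphere at (9.5, -0.5): section is a regular 8-gon, circumradius = √(r²−h²) = √(8.5²−0.7²) = 8.471 (perimeter = 2·8·8.471·sin(180°/8) = 51.87 mm); Taking the union: only the r=8.5 sphere at (9.5, -0.5) is present, so the union is just that shape — boundary = 51.87 mm. Overall, the cross-section is a single solid region. Total boundary length (outer) = 51.87 mm.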